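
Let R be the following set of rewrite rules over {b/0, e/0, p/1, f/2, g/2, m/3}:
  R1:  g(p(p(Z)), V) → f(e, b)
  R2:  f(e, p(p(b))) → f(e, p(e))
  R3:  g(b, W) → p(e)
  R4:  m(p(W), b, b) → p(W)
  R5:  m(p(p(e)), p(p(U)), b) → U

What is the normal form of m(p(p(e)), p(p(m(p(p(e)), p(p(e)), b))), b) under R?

1. m(p(p(e)), p(p(m(p(p(e)), p(p(e)), b))), b)  →  m(p(p(e)), p(p(e)), b)   [R5 at ε]
2. m(p(p(e)), p(p(e)), b)  →  e   [R5 at ε]

e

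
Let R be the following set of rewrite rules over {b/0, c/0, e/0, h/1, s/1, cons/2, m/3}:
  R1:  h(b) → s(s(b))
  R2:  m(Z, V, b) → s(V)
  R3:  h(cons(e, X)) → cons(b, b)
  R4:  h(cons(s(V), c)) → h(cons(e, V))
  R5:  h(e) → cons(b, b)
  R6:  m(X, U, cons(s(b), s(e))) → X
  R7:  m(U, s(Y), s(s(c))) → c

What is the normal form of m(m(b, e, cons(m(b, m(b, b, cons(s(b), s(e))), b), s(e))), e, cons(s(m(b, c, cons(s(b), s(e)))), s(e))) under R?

b

1. m(m(b, e, cons(m(b, m(b, b, cons(s(b), s(e))), b), s(e))), e, cons(s(m(b, c, cons(s(b), s(e)))), s(e)))  →  m(m(b, e, cons(s(m(b, b, cons(s(b), s(e)))), s(e))), e, cons(s(m(b, c, cons(s(b), s(e)))), s(e)))   [R2 at 1.3.1]
2. m(m(b, e, cons(s(m(b, b, cons(s(b), s(e)))), s(e))), e, cons(s(m(b, c, cons(s(b), s(e)))), s(e)))  →  m(m(b, e, cons(s(b), s(e))), e, cons(s(m(b, c, cons(s(b), s(e)))), s(e)))   [R6 at 1.3.1.1]
3. m(m(b, e, cons(s(b), s(e))), e, cons(s(m(b, c, cons(s(b), s(e)))), s(e)))  →  m(b, e, cons(s(m(b, c, cons(s(b), s(e)))), s(e)))   [R6 at 1]
4. m(b, e, cons(s(m(b, c, cons(s(b), s(e)))), s(e)))  →  m(b, e, cons(s(b), s(e)))   [R6 at 3.1.1]
5. m(b, e, cons(s(b), s(e)))  →  b   [R6 at ε]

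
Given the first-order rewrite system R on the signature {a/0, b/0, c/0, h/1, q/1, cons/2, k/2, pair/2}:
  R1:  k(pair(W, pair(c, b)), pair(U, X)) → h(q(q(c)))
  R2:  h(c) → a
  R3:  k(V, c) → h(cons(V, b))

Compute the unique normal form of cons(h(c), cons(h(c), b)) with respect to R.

1. cons(h(c), cons(h(c), b))  →  cons(a, cons(h(c), b))   [R2 at 1]
2. cons(a, cons(h(c), b))  →  cons(a, cons(a, b))   [R2 at 2.1]

cons(a, cons(a, b))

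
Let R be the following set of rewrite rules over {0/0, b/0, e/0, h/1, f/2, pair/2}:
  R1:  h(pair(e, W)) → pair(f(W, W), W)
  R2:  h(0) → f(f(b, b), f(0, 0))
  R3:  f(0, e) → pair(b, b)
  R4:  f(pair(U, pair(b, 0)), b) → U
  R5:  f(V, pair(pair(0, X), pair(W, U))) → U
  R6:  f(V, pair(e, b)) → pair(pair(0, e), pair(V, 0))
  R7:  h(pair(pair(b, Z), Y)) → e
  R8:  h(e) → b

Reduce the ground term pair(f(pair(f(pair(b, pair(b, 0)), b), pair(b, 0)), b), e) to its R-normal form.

pair(b, e)

1. pair(f(pair(f(pair(b, pair(b, 0)), b), pair(b, 0)), b), e)  →  pair(f(pair(b, pair(b, 0)), b), e)   [R4 at 1]
2. pair(f(pair(b, pair(b, 0)), b), e)  →  pair(b, e)   [R4 at 1]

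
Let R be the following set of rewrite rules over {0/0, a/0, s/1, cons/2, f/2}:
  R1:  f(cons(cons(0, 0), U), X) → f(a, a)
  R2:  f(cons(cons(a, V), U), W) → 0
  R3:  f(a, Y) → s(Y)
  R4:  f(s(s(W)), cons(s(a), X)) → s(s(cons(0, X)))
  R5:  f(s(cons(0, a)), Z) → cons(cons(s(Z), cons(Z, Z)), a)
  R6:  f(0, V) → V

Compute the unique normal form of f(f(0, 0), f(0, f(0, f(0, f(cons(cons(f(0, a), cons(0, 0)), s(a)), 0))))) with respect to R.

1. f(f(0, 0), f(0, f(0, f(0, f(cons(cons(f(0, a), cons(0, 0)), s(a)), 0)))))  →  f(0, f(0, f(0, f(0, f(cons(cons(f(0, a), cons(0, 0)), s(a)), 0)))))   [R6 at 1]
2. f(0, f(0, f(0, f(0, f(cons(cons(f(0, a), cons(0, 0)), s(a)), 0)))))  →  f(0, f(0, f(0, f(cons(cons(f(0, a), cons(0, 0)), s(a)), 0))))   [R6 at ε]
3. f(0, f(0, f(0, f(cons(cons(f(0, a), cons(0, 0)), s(a)), 0))))  →  f(0, f(0, f(cons(cons(f(0, a), cons(0, 0)), s(a)), 0)))   [R6 at ε]
4. f(0, f(0, f(cons(cons(f(0, a), cons(0, 0)), s(a)), 0)))  →  f(0, f(cons(cons(f(0, a), cons(0, 0)), s(a)), 0))   [R6 at ε]
5. f(0, f(cons(cons(f(0, a), cons(0, 0)), s(a)), 0))  →  f(cons(cons(f(0, a), cons(0, 0)), s(a)), 0)   [R6 at ε]
6. f(cons(cons(f(0, a), cons(0, 0)), s(a)), 0)  →  f(cons(cons(a, cons(0, 0)), s(a)), 0)   [R6 at 1.1.1]
7. f(cons(cons(a, cons(0, 0)), s(a)), 0)  →  0   [R2 at ε]

0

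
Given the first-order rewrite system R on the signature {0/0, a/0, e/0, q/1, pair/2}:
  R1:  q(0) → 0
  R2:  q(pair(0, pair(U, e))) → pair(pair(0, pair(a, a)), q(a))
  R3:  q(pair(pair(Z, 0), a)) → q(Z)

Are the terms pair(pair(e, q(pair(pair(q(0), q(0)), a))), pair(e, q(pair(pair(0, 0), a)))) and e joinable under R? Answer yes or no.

no — NF(t₁) = pair(pair(e, 0), pair(e, 0)), NF(t₂) = e

Reduce t₁ = pair(pair(e, q(pair(pair(q(0), q(0)), a))), pair(e, q(pair(pair(0, 0), a)))):
1. pair(pair(e, q(pair(pair(q(0), q(0)), a))), pair(e, q(pair(pair(0, 0), a))))  →  pair(pair(e, q(pair(pair(0, q(0)), a))), pair(e, q(pair(pair(0, 0), a))))   [R1 at 1.2.1.1.1]
2. pair(pair(e, q(pair(pair(0, q(0)), a))), pair(e, q(pair(pair(0, 0), a))))  →  pair(pair(e, q(pair(pair(0, 0), a))), pair(e, q(pair(pair(0, 0), a))))   [R1 at 1.2.1.1.2]
3. pair(pair(e, q(pair(pair(0, 0), a))), pair(e, q(pair(pair(0, 0), a))))  →  pair(pair(e, q(0)), pair(e, q(pair(pair(0, 0), a))))   [R3 at 1.2]
4. pair(pair(e, q(0)), pair(e, q(pair(pair(0, 0), a))))  →  pair(pair(e, 0), pair(e, q(pair(pair(0, 0), a))))   [R1 at 1.2]
5. pair(pair(e, 0), pair(e, q(pair(pair(0, 0), a))))  →  pair(pair(e, 0), pair(e, q(0)))   [R3 at 2.2]
6. pair(pair(e, 0), pair(e, q(0)))  →  pair(pair(e, 0), pair(e, 0))   [R1 at 2.2]

Reduce t₂ = e:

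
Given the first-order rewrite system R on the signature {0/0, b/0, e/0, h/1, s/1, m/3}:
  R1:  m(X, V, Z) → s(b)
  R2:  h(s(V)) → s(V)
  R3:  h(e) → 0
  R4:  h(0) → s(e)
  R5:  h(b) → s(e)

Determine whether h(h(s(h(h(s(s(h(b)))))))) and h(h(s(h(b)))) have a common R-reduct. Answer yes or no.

Reduce t₁ = h(h(s(h(h(s(s(h(b)))))))):
1. h(h(s(h(h(s(s(h(b))))))))  →  h(s(h(h(s(s(h(b)))))))   [R2 at 1]
2. h(s(h(h(s(s(h(b)))))))  →  s(h(h(s(s(h(b))))))   [R2 at ε]
3. s(h(h(s(s(h(b))))))  →  s(h(s(s(h(b)))))   [R2 at 1.1]
4. s(h(s(s(h(b)))))  →  s(s(s(h(b))))   [R2 at 1]
5. s(s(s(h(b))))  →  s(s(s(s(e))))   [R5 at 1.1.1]

Reduce t₂ = h(h(s(h(b)))):
1. h(h(s(h(b))))  →  h(s(h(b)))   [R2 at 1]
2. h(s(h(b)))  →  s(h(b))   [R2 at ε]
3. s(h(b))  →  s(s(e))   [R5 at 1]

no — NF(t₁) = s(s(s(s(e)))), NF(t₂) = s(s(e))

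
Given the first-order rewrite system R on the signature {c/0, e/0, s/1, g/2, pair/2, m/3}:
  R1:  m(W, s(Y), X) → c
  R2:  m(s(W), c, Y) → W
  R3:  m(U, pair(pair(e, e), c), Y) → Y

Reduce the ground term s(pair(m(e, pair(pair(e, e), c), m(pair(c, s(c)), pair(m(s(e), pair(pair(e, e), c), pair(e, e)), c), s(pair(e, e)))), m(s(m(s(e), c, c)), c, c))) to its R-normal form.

1. s(pair(m(e, pair(pair(e, e), c), m(pair(c, s(c)), pair(m(s(e), pair(pair(e, e), c), pair(e, e)), c), s(pair(e, e)))), m(s(m(s(e), c, c)), c, c)))  →  s(pair(m(pair(c, s(c)), pair(m(s(e), pair(pair(e, e), c), pair(e, e)), c), s(pair(e, e))), m(s(m(s(e), c, c)), c, c)))   [R3 at 1.1]
2. s(pair(m(pair(c, s(c)), pair(m(s(e), pair(pair(e, e), c), pair(e, e)), c), s(pair(e, e))), m(s(m(s(e), c, c)), c, c)))  →  s(pair(m(pair(c, s(c)), pair(pair(e, e), c), s(pair(e, e))), m(s(m(s(e), c, c)), c, c)))   [R3 at 1.1.2.1]
3. s(pair(m(pair(c, s(c)), pair(pair(e, e), c), s(pair(e, e))), m(s(m(s(e), c, c)), c, c)))  →  s(pair(s(pair(e, e)), m(s(m(s(e), c, c)), c, c)))   [R3 at 1.1]
4. s(pair(s(pair(e, e)), m(s(m(s(e), c, c)), c, c)))  →  s(pair(s(pair(e, e)), m(s(e), c, c)))   [R2 at 1.2]
5. s(pair(s(pair(e, e)), m(s(e), c, c)))  →  s(pair(s(pair(e, e)), e))   [R2 at 1.2]

s(pair(s(pair(e, e)), e))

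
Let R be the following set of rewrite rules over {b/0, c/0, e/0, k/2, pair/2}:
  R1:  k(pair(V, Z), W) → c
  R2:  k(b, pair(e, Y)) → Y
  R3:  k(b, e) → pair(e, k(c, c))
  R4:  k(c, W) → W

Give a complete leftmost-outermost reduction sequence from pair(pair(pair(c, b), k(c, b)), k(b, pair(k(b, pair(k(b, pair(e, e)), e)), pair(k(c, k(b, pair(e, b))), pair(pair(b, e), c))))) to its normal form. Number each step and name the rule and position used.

pair(pair(pair(c, b), b), pair(b, pair(pair(b, e), c)))

1. pair(pair(pair(c, b), k(c, b)), k(b, pair(k(b, pair(k(b, pair(e, e)), e)), pair(k(c, k(b, pair(e, b))), pair(pair(b, e), c)))))  →  pair(pair(pair(c, b), b), k(b, pair(k(b, pair(k(b, pair(e, e)), e)), pair(k(c, k(b, pair(e, b))), pair(pair(b, e), c)))))   [R4 at 1.2]
2. pair(pair(pair(c, b), b), k(b, pair(k(b, pair(k(b, pair(e, e)), e)), pair(k(c, k(b, pair(e, b))), pair(pair(b, e), c)))))  →  pair(pair(pair(c, b), b), k(b, pair(k(b, pair(e, e)), pair(k(c, k(b, pair(e, b))), pair(pair(b, e), c)))))   [R2 at 2.2.1.2.1]
3. pair(pair(pair(c, b), b), k(b, pair(k(b, pair(e, e)), pair(k(c, k(b, pair(e, b))), pair(pair(b, e), c)))))  →  pair(pair(pair(c, b), b), k(b, pair(e, pair(k(c, k(b, pair(e, b))), pair(pair(b, e), c)))))   [R2 at 2.2.1]
4. pair(pair(pair(c, b), b), k(b, pair(e, pair(k(c, k(b, pair(e, b))), pair(pair(b, e), c)))))  →  pair(pair(pair(c, b), b), pair(k(c, k(b, pair(e, b))), pair(pair(b, e), c)))   [R2 at 2]
5. pair(pair(pair(c, b), b), pair(k(c, k(b, pair(e, b))), pair(pair(b, e), c)))  →  pair(pair(pair(c, b), b), pair(k(b, pair(e, b)), pair(pair(b, e), c)))   [R4 at 2.1]
6. pair(pair(pair(c, b), b), pair(k(b, pair(e, b)), pair(pair(b, e), c)))  →  pair(pair(pair(c, b), b), pair(b, pair(pair(b, e), c)))   [R2 at 2.1]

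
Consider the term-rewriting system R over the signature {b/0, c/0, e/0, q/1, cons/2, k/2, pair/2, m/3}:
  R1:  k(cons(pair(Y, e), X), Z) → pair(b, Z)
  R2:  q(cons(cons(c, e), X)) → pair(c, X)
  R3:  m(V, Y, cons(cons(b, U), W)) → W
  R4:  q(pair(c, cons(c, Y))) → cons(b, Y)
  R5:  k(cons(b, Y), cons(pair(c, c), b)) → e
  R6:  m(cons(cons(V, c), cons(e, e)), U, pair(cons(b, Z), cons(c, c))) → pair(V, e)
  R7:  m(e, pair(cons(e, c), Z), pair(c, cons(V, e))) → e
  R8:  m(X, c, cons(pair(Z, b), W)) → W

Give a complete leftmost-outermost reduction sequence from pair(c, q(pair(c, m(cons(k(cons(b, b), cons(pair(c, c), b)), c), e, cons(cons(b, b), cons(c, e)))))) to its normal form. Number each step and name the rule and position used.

1. pair(c, q(pair(c, m(cons(k(cons(b, b), cons(pair(c, c), b)), c), e, cons(cons(b, b), cons(c, e))))))  →  pair(c, q(pair(c, cons(c, e))))   [R3 at 2.1.2]
2. pair(c, q(pair(c, cons(c, e))))  →  pair(c, cons(b, e))   [R4 at 2]

pair(c, cons(b, e))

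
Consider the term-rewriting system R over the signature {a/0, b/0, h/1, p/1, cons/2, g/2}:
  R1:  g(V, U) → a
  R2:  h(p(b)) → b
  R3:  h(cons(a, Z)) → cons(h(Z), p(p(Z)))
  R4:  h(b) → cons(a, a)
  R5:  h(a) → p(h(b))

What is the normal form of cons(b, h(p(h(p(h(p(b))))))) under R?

cons(b, b)

1. cons(b, h(p(h(p(h(p(b)))))))  →  cons(b, h(p(h(p(b)))))   [R2 at 2.1.1.1.1]
2. cons(b, h(p(h(p(b)))))  →  cons(b, h(p(b)))   [R2 at 2.1.1]
3. cons(b, h(p(b)))  →  cons(b, b)   [R2 at 2]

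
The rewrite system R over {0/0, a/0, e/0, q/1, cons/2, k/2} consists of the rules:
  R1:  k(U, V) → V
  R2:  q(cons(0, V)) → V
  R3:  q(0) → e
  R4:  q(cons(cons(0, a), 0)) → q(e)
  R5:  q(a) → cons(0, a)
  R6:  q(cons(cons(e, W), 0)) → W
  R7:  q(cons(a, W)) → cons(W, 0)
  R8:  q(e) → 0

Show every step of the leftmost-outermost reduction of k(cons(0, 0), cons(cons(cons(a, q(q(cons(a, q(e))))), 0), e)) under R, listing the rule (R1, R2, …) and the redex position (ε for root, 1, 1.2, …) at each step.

cons(cons(cons(a, 0), 0), e)

1. k(cons(0, 0), cons(cons(cons(a, q(q(cons(a, q(e))))), 0), e))  →  cons(cons(cons(a, q(q(cons(a, q(e))))), 0), e)   [R1 at ε]
2. cons(cons(cons(a, q(q(cons(a, q(e))))), 0), e)  →  cons(cons(cons(a, q(cons(q(e), 0))), 0), e)   [R7 at 1.1.2.1]
3. cons(cons(cons(a, q(cons(q(e), 0))), 0), e)  →  cons(cons(cons(a, q(cons(0, 0))), 0), e)   [R8 at 1.1.2.1.1]
4. cons(cons(cons(a, q(cons(0, 0))), 0), e)  →  cons(cons(cons(a, 0), 0), e)   [R2 at 1.1.2]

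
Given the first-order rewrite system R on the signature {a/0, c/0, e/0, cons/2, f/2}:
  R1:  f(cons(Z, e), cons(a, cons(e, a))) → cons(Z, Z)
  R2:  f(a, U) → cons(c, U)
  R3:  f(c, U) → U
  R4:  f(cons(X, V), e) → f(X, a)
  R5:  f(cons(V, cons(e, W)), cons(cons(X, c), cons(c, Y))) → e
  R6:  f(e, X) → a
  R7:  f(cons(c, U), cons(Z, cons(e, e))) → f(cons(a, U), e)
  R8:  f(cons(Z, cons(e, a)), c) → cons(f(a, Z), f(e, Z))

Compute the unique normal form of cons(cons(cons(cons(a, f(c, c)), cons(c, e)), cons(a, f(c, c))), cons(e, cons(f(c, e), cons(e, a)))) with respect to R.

1. cons(cons(cons(cons(a, f(c, c)), cons(c, e)), cons(a, f(c, c))), cons(e, cons(f(c, e), cons(e, a))))  →  cons(cons(cons(cons(a, c), cons(c, e)), cons(a, f(c, c))), cons(e, cons(f(c, e), cons(e, a))))   [R3 at 1.1.1.2]
2. cons(cons(cons(cons(a, c), cons(c, e)), cons(a, f(c, c))), cons(e, cons(f(c, e), cons(e, a))))  →  cons(cons(cons(cons(a, c), cons(c, e)), cons(a, c)), cons(e, cons(f(c, e), cons(e, a))))   [R3 at 1.2.2]
3. cons(cons(cons(cons(a, c), cons(c, e)), cons(a, c)), cons(e, cons(f(c, e), cons(e, a))))  →  cons(cons(cons(cons(a, c), cons(c, e)), cons(a, c)), cons(e, cons(e, cons(e, a))))   [R3 at 2.2.1]

cons(cons(cons(cons(a, c), cons(c, e)), cons(a, c)), cons(e, cons(e, cons(e, a))))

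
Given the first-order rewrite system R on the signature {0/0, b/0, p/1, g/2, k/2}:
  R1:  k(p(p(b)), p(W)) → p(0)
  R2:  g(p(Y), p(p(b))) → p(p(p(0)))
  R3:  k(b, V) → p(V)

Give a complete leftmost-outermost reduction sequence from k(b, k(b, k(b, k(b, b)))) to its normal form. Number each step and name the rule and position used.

p(p(p(p(b))))

1. k(b, k(b, k(b, k(b, b))))  →  p(k(b, k(b, k(b, b))))   [R3 at ε]
2. p(k(b, k(b, k(b, b))))  →  p(p(k(b, k(b, b))))   [R3 at 1]
3. p(p(k(b, k(b, b))))  →  p(p(p(k(b, b))))   [R3 at 1.1]
4. p(p(p(k(b, b))))  →  p(p(p(p(b))))   [R3 at 1.1.1]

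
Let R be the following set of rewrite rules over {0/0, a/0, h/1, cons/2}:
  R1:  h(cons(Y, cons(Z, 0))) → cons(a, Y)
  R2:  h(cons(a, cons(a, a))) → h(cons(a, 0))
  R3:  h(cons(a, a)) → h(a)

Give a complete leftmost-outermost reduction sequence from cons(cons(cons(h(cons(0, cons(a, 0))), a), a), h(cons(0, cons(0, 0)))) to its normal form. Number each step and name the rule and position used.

cons(cons(cons(cons(a, 0), a), a), cons(a, 0))

1. cons(cons(cons(h(cons(0, cons(a, 0))), a), a), h(cons(0, cons(0, 0))))  →  cons(cons(cons(cons(a, 0), a), a), h(cons(0, cons(0, 0))))   [R1 at 1.1.1]
2. cons(cons(cons(cons(a, 0), a), a), h(cons(0, cons(0, 0))))  →  cons(cons(cons(cons(a, 0), a), a), cons(a, 0))   [R1 at 2]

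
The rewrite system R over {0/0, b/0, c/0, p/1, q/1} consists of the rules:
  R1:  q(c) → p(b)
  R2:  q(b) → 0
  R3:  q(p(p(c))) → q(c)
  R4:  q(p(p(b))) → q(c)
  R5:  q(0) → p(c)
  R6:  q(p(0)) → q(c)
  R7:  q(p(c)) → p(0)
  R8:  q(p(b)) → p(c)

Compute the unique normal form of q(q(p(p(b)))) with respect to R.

p(c)

1. q(q(p(p(b))))  →  q(q(c))   [R4 at 1]
2. q(q(c))  →  q(p(b))   [R1 at 1]
3. q(p(b))  →  p(c)   [R8 at ε]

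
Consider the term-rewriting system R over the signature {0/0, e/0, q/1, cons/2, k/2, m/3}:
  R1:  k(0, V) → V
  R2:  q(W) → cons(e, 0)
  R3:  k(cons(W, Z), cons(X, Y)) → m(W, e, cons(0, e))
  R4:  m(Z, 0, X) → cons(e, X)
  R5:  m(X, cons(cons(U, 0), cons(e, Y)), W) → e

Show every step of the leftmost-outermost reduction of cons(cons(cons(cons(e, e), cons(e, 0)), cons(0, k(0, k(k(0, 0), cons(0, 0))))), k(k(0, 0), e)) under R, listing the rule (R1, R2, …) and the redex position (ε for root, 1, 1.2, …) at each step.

1. cons(cons(cons(cons(e, e), cons(e, 0)), cons(0, k(0, k(k(0, 0), cons(0, 0))))), k(k(0, 0), e))  →  cons(cons(cons(cons(e, e), cons(e, 0)), cons(0, k(k(0, 0), cons(0, 0)))), k(k(0, 0), e))   [R1 at 1.2.2]
2. cons(cons(cons(cons(e, e), cons(e, 0)), cons(0, k(k(0, 0), cons(0, 0)))), k(k(0, 0), e))  →  cons(cons(cons(cons(e, e), cons(e, 0)), cons(0, k(0, cons(0, 0)))), k(k(0, 0), e))   [R1 at 1.2.2.1]
3. cons(cons(cons(cons(e, e), cons(e, 0)), cons(0, k(0, cons(0, 0)))), k(k(0, 0), e))  →  cons(cons(cons(cons(e, e), cons(e, 0)), cons(0, cons(0, 0))), k(k(0, 0), e))   [R1 at 1.2.2]
4. cons(cons(cons(cons(e, e), cons(e, 0)), cons(0, cons(0, 0))), k(k(0, 0), e))  →  cons(cons(cons(cons(e, e), cons(e, 0)), cons(0, cons(0, 0))), k(0, e))   [R1 at 2.1]
5. cons(cons(cons(cons(e, e), cons(e, 0)), cons(0, cons(0, 0))), k(0, e))  →  cons(cons(cons(cons(e, e), cons(e, 0)), cons(0, cons(0, 0))), e)   [R1 at 2]

cons(cons(cons(cons(e, e), cons(e, 0)), cons(0, cons(0, 0))), e)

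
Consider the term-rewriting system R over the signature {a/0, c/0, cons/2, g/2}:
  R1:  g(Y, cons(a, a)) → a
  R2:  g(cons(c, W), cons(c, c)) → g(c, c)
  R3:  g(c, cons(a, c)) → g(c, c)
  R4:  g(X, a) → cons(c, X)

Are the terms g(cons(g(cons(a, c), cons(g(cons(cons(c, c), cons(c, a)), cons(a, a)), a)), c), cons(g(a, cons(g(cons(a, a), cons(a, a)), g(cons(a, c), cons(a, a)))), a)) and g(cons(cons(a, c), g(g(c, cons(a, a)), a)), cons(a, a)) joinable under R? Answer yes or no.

yes — NF(t₁) = a, NF(t₂) = a

Reduce t₁ = g(cons(g(cons(a, c), cons(g(cons(cons(c, c), cons(c, a)), cons(a, a)), a)), c), cons(g(a, cons(g(cons(a, a), cons(a, a)), g(cons(a, c), cons(a, a)))), a)):
1. g(cons(g(cons(a, c), cons(g(cons(cons(c, c), cons(c, a)), cons(a, a)), a)), c), cons(g(a, cons(g(cons(a, a), cons(a, a)), g(cons(a, c), cons(a, a)))), a))  →  g(cons(g(cons(a, c), cons(a, a)), c), cons(g(a, cons(g(cons(a, a), cons(a, a)), g(cons(a, c), cons(a, a)))), a))   [R1 at 1.1.2.1]
2. g(cons(g(cons(a, c), cons(a, a)), c), cons(g(a, cons(g(cons(a, a), cons(a, a)), g(cons(a, c), cons(a, a)))), a))  →  g(cons(a, c), cons(g(a, cons(g(cons(a, a), cons(a, a)), g(cons(a, c), cons(a, a)))), a))   [R1 at 1.1]
3. g(cons(a, c), cons(g(a, cons(g(cons(a, a), cons(a, a)), g(cons(a, c), cons(a, a)))), a))  →  g(cons(a, c), cons(g(a, cons(a, g(cons(a, c), cons(a, a)))), a))   [R1 at 2.1.2.1]
4. g(cons(a, c), cons(g(a, cons(a, g(cons(a, c), cons(a, a)))), a))  →  g(cons(a, c), cons(g(a, cons(a, a)), a))   [R1 at 2.1.2.2]
5. g(cons(a, c), cons(g(a, cons(a, a)), a))  →  g(cons(a, c), cons(a, a))   [R1 at 2.1]
6. g(cons(a, c), cons(a, a))  →  a   [R1 at ε]

Reduce t₂ = g(cons(cons(a, c), g(g(c, cons(a, a)), a)), cons(a, a)):
1. g(cons(cons(a, c), g(g(c, cons(a, a)), a)), cons(a, a))  →  a   [R1 at ε]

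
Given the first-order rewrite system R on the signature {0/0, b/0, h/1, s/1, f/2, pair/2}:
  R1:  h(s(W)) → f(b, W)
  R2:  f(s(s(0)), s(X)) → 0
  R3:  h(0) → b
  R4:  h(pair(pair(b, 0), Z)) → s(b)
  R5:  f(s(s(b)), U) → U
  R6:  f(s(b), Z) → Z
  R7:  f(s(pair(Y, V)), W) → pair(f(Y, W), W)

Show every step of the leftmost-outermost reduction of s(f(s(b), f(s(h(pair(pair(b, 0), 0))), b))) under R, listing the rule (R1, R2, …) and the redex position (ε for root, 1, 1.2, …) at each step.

1. s(f(s(b), f(s(h(pair(pair(b, 0), 0))), b)))  →  s(f(s(h(pair(pair(b, 0), 0))), b))   [R6 at 1]
2. s(f(s(h(pair(pair(b, 0), 0))), b))  →  s(f(s(s(b)), b))   [R4 at 1.1.1]
3. s(f(s(s(b)), b))  →  s(b)   [R5 at 1]

s(b)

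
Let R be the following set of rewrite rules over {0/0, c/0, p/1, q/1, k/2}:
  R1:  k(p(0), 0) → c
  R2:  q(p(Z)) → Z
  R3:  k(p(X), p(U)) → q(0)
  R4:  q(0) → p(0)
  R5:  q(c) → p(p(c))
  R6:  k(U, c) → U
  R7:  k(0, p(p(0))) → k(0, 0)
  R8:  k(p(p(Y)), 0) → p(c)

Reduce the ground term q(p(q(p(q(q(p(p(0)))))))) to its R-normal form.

0

1. q(p(q(p(q(q(p(p(0))))))))  →  q(p(q(q(p(p(0))))))   [R2 at ε]
2. q(p(q(q(p(p(0))))))  →  q(q(p(p(0))))   [R2 at ε]
3. q(q(p(p(0))))  →  q(p(0))   [R2 at 1]
4. q(p(0))  →  0   [R2 at ε]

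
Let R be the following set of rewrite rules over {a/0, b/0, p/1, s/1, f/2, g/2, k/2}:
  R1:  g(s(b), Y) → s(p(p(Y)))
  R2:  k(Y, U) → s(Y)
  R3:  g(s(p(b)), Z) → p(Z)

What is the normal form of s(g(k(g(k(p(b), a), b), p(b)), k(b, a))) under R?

1. s(g(k(g(k(p(b), a), b), p(b)), k(b, a)))  →  s(g(s(g(k(p(b), a), b)), k(b, a)))   [R2 at 1.1]
2. s(g(s(g(k(p(b), a), b)), k(b, a)))  →  s(g(s(g(s(p(b)), b)), k(b, a)))   [R2 at 1.1.1.1]
3. s(g(s(g(s(p(b)), b)), k(b, a)))  →  s(g(s(p(b)), k(b, a)))   [R3 at 1.1.1]
4. s(g(s(p(b)), k(b, a)))  →  s(p(k(b, a)))   [R3 at 1]
5. s(p(k(b, a)))  →  s(p(s(b)))   [R2 at 1.1]

s(p(s(b)))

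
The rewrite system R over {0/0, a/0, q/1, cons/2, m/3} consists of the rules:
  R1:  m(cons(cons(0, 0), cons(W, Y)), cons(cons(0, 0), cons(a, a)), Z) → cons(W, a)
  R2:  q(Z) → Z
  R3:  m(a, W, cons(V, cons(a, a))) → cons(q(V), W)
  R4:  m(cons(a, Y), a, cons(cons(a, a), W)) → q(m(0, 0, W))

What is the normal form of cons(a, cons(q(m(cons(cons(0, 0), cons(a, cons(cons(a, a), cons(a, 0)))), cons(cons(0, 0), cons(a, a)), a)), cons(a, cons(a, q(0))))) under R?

1. cons(a, cons(q(m(cons(cons(0, 0), cons(a, cons(cons(a, a), cons(a, 0)))), cons(cons(0, 0), cons(a, a)), a)), cons(a, cons(a, q(0)))))  →  cons(a, cons(m(cons(cons(0, 0), cons(a, cons(cons(a, a), cons(a, 0)))), cons(cons(0, 0), cons(a, a)), a), cons(a, cons(a, q(0)))))   [R2 at 2.1]
2. cons(a, cons(m(cons(cons(0, 0), cons(a, cons(cons(a, a), cons(a, 0)))), cons(cons(0, 0), cons(a, a)), a), cons(a, cons(a, q(0)))))  →  cons(a, cons(cons(a, a), cons(a, cons(a, q(0)))))   [R1 at 2.1]
3. cons(a, cons(cons(a, a), cons(a, cons(a, q(0)))))  →  cons(a, cons(cons(a, a), cons(a, cons(a, 0))))   [R2 at 2.2.2.2]

cons(a, cons(cons(a, a), cons(a, cons(a, 0))))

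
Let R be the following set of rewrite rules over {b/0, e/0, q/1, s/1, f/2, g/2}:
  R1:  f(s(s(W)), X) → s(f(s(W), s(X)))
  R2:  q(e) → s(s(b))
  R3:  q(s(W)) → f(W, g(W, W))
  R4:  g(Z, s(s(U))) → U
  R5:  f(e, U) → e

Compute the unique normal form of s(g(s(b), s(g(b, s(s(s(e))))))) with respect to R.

s(e)

1. s(g(s(b), s(g(b, s(s(s(e)))))))  →  s(g(s(b), s(s(e))))   [R4 at 1.2.1]
2. s(g(s(b), s(s(e))))  →  s(e)   [R4 at 1]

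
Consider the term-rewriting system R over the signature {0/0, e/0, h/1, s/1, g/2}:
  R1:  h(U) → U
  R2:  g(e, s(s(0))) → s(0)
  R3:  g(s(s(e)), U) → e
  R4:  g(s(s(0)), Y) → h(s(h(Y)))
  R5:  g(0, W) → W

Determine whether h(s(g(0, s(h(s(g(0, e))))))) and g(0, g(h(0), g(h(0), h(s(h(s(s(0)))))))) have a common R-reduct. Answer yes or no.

no — NF(t₁) = s(s(s(e))), NF(t₂) = s(s(s(0)))

Reduce t₁ = h(s(g(0, s(h(s(g(0, e))))))):
1. h(s(g(0, s(h(s(g(0, e)))))))  →  s(g(0, s(h(s(g(0, e))))))   [R1 at ε]
2. s(g(0, s(h(s(g(0, e))))))  →  s(s(h(s(g(0, e)))))   [R5 at 1]
3. s(s(h(s(g(0, e)))))  →  s(s(s(g(0, e))))   [R1 at 1.1]
4. s(s(s(g(0, e))))  →  s(s(s(e)))   [R5 at 1.1.1]

Reduce t₂ = g(0, g(h(0), g(h(0), h(s(h(s(s(0)))))))):
1. g(0, g(h(0), g(h(0), h(s(h(s(s(0))))))))  →  g(h(0), g(h(0), h(s(h(s(s(0)))))))   [R5 at ε]
2. g(h(0), g(h(0), h(s(h(s(s(0)))))))  →  g(0, g(h(0), h(s(h(s(s(0)))))))   [R1 at 1]
3. g(0, g(h(0), h(s(h(s(s(0)))))))  →  g(h(0), h(s(h(s(s(0))))))   [R5 at ε]
4. g(h(0), h(s(h(s(s(0))))))  →  g(0, h(s(h(s(s(0))))))   [R1 at 1]
5. g(0, h(s(h(s(s(0))))))  →  h(s(h(s(s(0)))))   [R5 at ε]
6. h(s(h(s(s(0)))))  →  s(h(s(s(0))))   [R1 at ε]
7. s(h(s(s(0))))  →  s(s(s(0)))   [R1 at 1]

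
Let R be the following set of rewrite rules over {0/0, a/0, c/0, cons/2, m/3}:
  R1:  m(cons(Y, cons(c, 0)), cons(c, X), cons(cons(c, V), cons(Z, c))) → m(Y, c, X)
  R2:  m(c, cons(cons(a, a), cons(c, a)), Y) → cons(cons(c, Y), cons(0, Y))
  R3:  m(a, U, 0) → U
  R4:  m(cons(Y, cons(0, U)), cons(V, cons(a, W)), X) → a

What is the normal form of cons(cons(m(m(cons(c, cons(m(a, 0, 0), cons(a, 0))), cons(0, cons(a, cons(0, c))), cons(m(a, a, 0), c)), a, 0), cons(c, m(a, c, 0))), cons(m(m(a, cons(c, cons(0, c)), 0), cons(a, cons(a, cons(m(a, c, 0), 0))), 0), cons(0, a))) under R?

cons(cons(a, cons(c, c)), cons(a, cons(0, a)))

1. cons(cons(m(m(cons(c, cons(m(a, 0, 0), cons(a, 0))), cons(0, cons(a, cons(0, c))), cons(m(a, a, 0), c)), a, 0), cons(c, m(a, c, 0))), cons(m(m(a, cons(c, cons(0, c)), 0), cons(a, cons(a, cons(m(a, c, 0), 0))), 0), cons(0, a)))  →  cons(cons(m(m(cons(c, cons(0, cons(a, 0))), cons(0, cons(a, cons(0, c))), cons(m(a, a, 0), c)), a, 0), cons(c, m(a, c, 0))), cons(m(m(a, cons(c, cons(0, c)), 0), cons(a, cons(a, cons(m(a, c, 0), 0))), 0), cons(0, a)))   [R3 at 1.1.1.1.2.1]
2. cons(cons(m(m(cons(c, cons(0, cons(a, 0))), cons(0, cons(a, cons(0, c))), cons(m(a, a, 0), c)), a, 0), cons(c, m(a, c, 0))), cons(m(m(a, cons(c, cons(0, c)), 0), cons(a, cons(a, cons(m(a, c, 0), 0))), 0), cons(0, a)))  →  cons(cons(m(a, a, 0), cons(c, m(a, c, 0))), cons(m(m(a, cons(c, cons(0, c)), 0), cons(a, cons(a, cons(m(a, c, 0), 0))), 0), cons(0, a)))   [R4 at 1.1.1]
3. cons(cons(m(a, a, 0), cons(c, m(a, c, 0))), cons(m(m(a, cons(c, cons(0, c)), 0), cons(a, cons(a, cons(m(a, c, 0), 0))), 0), cons(0, a)))  →  cons(cons(a, cons(c, m(a, c, 0))), cons(m(m(a, cons(c, cons(0, c)), 0), cons(a, cons(a, cons(m(a, c, 0), 0))), 0), cons(0, a)))   [R3 at 1.1]
4. cons(cons(a, cons(c, m(a, c, 0))), cons(m(m(a, cons(c, cons(0, c)), 0), cons(a, cons(a, cons(m(a, c, 0), 0))), 0), cons(0, a)))  →  cons(cons(a, cons(c, c)), cons(m(m(a, cons(c, cons(0, c)), 0), cons(a, cons(a, cons(m(a, c, 0), 0))), 0), cons(0, a)))   [R3 at 1.2.2]
5. cons(cons(a, cons(c, c)), cons(m(m(a, cons(c, cons(0, c)), 0), cons(a, cons(a, cons(m(a, c, 0), 0))), 0), cons(0, a)))  →  cons(cons(a, cons(c, c)), cons(m(cons(c, cons(0, c)), cons(a, cons(a, cons(m(a, c, 0), 0))), 0), cons(0, a)))   [R3 at 2.1.1]
6. cons(cons(a, cons(c, c)), cons(m(cons(c, cons(0, c)), cons(a, cons(a, cons(m(a, c, 0), 0))), 0), cons(0, a)))  →  cons(cons(a, cons(c, c)), cons(a, cons(0, a)))   [R4 at 2.1]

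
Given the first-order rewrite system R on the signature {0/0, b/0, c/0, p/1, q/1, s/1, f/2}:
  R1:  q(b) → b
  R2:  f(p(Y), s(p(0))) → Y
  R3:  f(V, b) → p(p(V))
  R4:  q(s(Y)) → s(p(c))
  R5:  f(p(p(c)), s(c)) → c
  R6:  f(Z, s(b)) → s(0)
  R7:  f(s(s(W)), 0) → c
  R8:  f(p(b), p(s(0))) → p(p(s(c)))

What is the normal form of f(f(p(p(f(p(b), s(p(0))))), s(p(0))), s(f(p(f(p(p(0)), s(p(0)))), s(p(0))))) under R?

b

1. f(f(p(p(f(p(b), s(p(0))))), s(p(0))), s(f(p(f(p(p(0)), s(p(0)))), s(p(0)))))  →  f(p(f(p(b), s(p(0)))), s(f(p(f(p(p(0)), s(p(0)))), s(p(0)))))   [R2 at 1]
2. f(p(f(p(b), s(p(0)))), s(f(p(f(p(p(0)), s(p(0)))), s(p(0)))))  →  f(p(b), s(f(p(f(p(p(0)), s(p(0)))), s(p(0)))))   [R2 at 1.1]
3. f(p(b), s(f(p(f(p(p(0)), s(p(0)))), s(p(0)))))  →  f(p(b), s(f(p(p(0)), s(p(0)))))   [R2 at 2.1]
4. f(p(b), s(f(p(p(0)), s(p(0)))))  →  f(p(b), s(p(0)))   [R2 at 2.1]
5. f(p(b), s(p(0)))  →  b   [R2 at ε]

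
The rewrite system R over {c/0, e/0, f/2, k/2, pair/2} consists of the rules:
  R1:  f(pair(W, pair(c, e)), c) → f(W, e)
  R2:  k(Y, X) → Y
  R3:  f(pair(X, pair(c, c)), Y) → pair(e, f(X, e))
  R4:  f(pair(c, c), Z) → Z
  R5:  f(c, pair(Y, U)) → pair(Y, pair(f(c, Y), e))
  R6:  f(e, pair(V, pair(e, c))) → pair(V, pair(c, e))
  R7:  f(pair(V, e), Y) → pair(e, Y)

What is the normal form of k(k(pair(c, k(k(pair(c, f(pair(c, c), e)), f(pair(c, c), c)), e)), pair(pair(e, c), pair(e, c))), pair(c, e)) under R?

1. k(k(pair(c, k(k(pair(c, f(pair(c, c), e)), f(pair(c, c), c)), e)), pair(pair(e, c), pair(e, c))), pair(c, e))  →  k(pair(c, k(k(pair(c, f(pair(c, c), e)), f(pair(c, c), c)), e)), pair(pair(e, c), pair(e, c)))   [R2 at ε]
2. k(pair(c, k(k(pair(c, f(pair(c, c), e)), f(pair(c, c), c)), e)), pair(pair(e, c), pair(e, c)))  →  pair(c, k(k(pair(c, f(pair(c, c), e)), f(pair(c, c), c)), e))   [R2 at ε]
3. pair(c, k(k(pair(c, f(pair(c, c), e)), f(pair(c, c), c)), e))  →  pair(c, k(pair(c, f(pair(c, c), e)), f(pair(c, c), c)))   [R2 at 2]
4. pair(c, k(pair(c, f(pair(c, c), e)), f(pair(c, c), c)))  →  pair(c, pair(c, f(pair(c, c), e)))   [R2 at 2]
5. pair(c, pair(c, f(pair(c, c), e)))  →  pair(c, pair(c, e))   [R4 at 2.2]

pair(c, pair(c, e))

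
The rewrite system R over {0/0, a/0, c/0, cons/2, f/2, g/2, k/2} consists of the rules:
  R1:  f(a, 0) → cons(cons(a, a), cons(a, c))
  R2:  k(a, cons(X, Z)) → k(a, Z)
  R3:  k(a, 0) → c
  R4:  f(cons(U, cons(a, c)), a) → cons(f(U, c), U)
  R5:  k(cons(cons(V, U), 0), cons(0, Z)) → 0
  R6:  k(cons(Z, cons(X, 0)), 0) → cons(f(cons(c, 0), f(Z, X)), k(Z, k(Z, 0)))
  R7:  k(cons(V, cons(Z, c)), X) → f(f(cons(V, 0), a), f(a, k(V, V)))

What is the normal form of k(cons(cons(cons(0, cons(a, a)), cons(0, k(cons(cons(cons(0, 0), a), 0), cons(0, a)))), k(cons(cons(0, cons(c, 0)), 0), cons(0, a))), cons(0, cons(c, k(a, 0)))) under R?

0

1. k(cons(cons(cons(0, cons(a, a)), cons(0, k(cons(cons(cons(0, 0), a), 0), cons(0, a)))), k(cons(cons(0, cons(c, 0)), 0), cons(0, a))), cons(0, cons(c, k(a, 0))))  →  k(cons(cons(cons(0, cons(a, a)), cons(0, 0)), k(cons(cons(0, cons(c, 0)), 0), cons(0, a))), cons(0, cons(c, k(a, 0))))   [R5 at 1.1.2.2]
2. k(cons(cons(cons(0, cons(a, a)), cons(0, 0)), k(cons(cons(0, cons(c, 0)), 0), cons(0, a))), cons(0, cons(c, k(a, 0))))  →  k(cons(cons(cons(0, cons(a, a)), cons(0, 0)), 0), cons(0, cons(c, k(a, 0))))   [R5 at 1.2]
3. k(cons(cons(cons(0, cons(a, a)), cons(0, 0)), 0), cons(0, cons(c, k(a, 0))))  →  0   [R5 at ε]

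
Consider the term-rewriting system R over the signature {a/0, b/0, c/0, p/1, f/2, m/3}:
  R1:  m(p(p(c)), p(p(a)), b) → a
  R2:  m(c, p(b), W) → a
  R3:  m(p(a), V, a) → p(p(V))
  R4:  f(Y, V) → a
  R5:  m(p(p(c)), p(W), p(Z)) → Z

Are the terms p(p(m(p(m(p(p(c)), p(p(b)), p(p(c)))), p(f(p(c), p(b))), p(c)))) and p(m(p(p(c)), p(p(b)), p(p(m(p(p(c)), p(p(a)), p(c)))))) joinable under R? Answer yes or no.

yes — NF(t₁) = p(p(c)), NF(t₂) = p(p(c))

Reduce t₁ = p(p(m(p(m(p(p(c)), p(p(b)), p(p(c)))), p(f(p(c), p(b))), p(c)))):
1. p(p(m(p(m(p(p(c)), p(p(b)), p(p(c)))), p(f(p(c), p(b))), p(c))))  →  p(p(m(p(p(c)), p(f(p(c), p(b))), p(c))))   [R5 at 1.1.1.1]
2. p(p(m(p(p(c)), p(f(p(c), p(b))), p(c))))  →  p(p(c))   [R5 at 1.1]

Reduce t₂ = p(m(p(p(c)), p(p(b)), p(p(m(p(p(c)), p(p(a)), p(c)))))):
1. p(m(p(p(c)), p(p(b)), p(p(m(p(p(c)), p(p(a)), p(c))))))  →  p(p(m(p(p(c)), p(p(a)), p(c))))   [R5 at 1]
2. p(p(m(p(p(c)), p(p(a)), p(c))))  →  p(p(c))   [R5 at 1.1]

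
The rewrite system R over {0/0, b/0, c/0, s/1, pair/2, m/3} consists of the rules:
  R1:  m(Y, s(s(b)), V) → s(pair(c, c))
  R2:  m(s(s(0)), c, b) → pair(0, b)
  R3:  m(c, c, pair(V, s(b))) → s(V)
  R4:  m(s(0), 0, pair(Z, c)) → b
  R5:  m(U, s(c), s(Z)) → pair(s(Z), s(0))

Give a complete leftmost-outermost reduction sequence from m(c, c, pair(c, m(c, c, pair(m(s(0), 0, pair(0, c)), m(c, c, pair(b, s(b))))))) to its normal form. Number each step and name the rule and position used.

1. m(c, c, pair(c, m(c, c, pair(m(s(0), 0, pair(0, c)), m(c, c, pair(b, s(b)))))))  →  m(c, c, pair(c, m(c, c, pair(b, m(c, c, pair(b, s(b)))))))   [R4 at 3.2.3.1]
2. m(c, c, pair(c, m(c, c, pair(b, m(c, c, pair(b, s(b)))))))  →  m(c, c, pair(c, m(c, c, pair(b, s(b)))))   [R3 at 3.2.3.2]
3. m(c, c, pair(c, m(c, c, pair(b, s(b)))))  →  m(c, c, pair(c, s(b)))   [R3 at 3.2]
4. m(c, c, pair(c, s(b)))  →  s(c)   [R3 at ε]

s(c)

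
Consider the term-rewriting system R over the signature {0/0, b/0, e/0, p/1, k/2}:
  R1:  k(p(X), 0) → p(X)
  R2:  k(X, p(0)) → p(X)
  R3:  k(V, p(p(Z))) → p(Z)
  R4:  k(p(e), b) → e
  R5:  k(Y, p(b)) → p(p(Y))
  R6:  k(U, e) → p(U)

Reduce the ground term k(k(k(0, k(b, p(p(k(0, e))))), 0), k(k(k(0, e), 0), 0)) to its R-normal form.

p(p(0))

1. k(k(k(0, k(b, p(p(k(0, e))))), 0), k(k(k(0, e), 0), 0))  →  k(k(k(0, p(k(0, e))), 0), k(k(k(0, e), 0), 0))   [R3 at 1.1.2]
2. k(k(k(0, p(k(0, e))), 0), k(k(k(0, e), 0), 0))  →  k(k(k(0, p(p(0))), 0), k(k(k(0, e), 0), 0))   [R6 at 1.1.2.1]
3. k(k(k(0, p(p(0))), 0), k(k(k(0, e), 0), 0))  →  k(k(p(0), 0), k(k(k(0, e), 0), 0))   [R3 at 1.1]
4. k(k(p(0), 0), k(k(k(0, e), 0), 0))  →  k(p(0), k(k(k(0, e), 0), 0))   [R1 at 1]
5. k(p(0), k(k(k(0, e), 0), 0))  →  k(p(0), k(k(p(0), 0), 0))   [R6 at 2.1.1]
6. k(p(0), k(k(p(0), 0), 0))  →  k(p(0), k(p(0), 0))   [R1 at 2.1]
7. k(p(0), k(p(0), 0))  →  k(p(0), p(0))   [R1 at 2]
8. k(p(0), p(0))  →  p(p(0))   [R2 at ε]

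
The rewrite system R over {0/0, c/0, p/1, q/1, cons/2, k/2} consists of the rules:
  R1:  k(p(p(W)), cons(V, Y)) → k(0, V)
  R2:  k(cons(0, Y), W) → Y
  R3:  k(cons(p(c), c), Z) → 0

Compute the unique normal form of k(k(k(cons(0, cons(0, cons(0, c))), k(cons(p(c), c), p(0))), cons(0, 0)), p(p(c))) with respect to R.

c

1. k(k(k(cons(0, cons(0, cons(0, c))), k(cons(p(c), c), p(0))), cons(0, 0)), p(p(c)))  →  k(k(cons(0, cons(0, c)), cons(0, 0)), p(p(c)))   [R2 at 1.1]
2. k(k(cons(0, cons(0, c)), cons(0, 0)), p(p(c)))  →  k(cons(0, c), p(p(c)))   [R2 at 1]
3. k(cons(0, c), p(p(c)))  →  c   [R2 at ε]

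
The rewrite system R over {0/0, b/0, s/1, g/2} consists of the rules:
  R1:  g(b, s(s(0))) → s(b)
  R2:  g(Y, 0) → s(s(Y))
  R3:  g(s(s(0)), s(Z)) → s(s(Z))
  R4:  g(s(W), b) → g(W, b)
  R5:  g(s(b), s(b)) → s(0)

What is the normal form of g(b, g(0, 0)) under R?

1. g(b, g(0, 0))  →  g(b, s(s(0)))   [R2 at 2]
2. g(b, s(s(0)))  →  s(b)   [R1 at ε]

s(b)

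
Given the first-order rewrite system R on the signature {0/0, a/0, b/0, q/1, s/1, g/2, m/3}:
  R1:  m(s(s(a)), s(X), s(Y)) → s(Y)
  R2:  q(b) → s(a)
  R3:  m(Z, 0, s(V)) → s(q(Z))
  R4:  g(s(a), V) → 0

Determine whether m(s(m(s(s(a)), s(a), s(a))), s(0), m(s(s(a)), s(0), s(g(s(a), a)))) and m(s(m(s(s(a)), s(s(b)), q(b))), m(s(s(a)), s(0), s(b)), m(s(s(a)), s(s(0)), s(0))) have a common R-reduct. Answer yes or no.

yes — NF(t₁) = s(0), NF(t₂) = s(0)

Reduce t₁ = m(s(m(s(s(a)), s(a), s(a))), s(0), m(s(s(a)), s(0), s(g(s(a), a)))):
1. m(s(m(s(s(a)), s(a), s(a))), s(0), m(s(s(a)), s(0), s(g(s(a), a))))  →  m(s(s(a)), s(0), m(s(s(a)), s(0), s(g(s(a), a))))   [R1 at 1.1]
2. m(s(s(a)), s(0), m(s(s(a)), s(0), s(g(s(a), a))))  →  m(s(s(a)), s(0), s(g(s(a), a)))   [R1 at 3]
3. m(s(s(a)), s(0), s(g(s(a), a)))  →  s(g(s(a), a))   [R1 at ε]
4. s(g(s(a), a))  →  s(0)   [R4 at 1]

Reduce t₂ = m(s(m(s(s(a)), s(s(b)), q(b))), m(s(s(a)), s(0), s(b)), m(s(s(a)), s(s(0)), s(0))):
1. m(s(m(s(s(a)), s(s(b)), q(b))), m(s(s(a)), s(0), s(b)), m(s(s(a)), s(s(0)), s(0)))  →  m(s(m(s(s(a)), s(s(b)), s(a))), m(s(s(a)), s(0), s(b)), m(s(s(a)), s(s(0)), s(0)))   [R2 at 1.1.3]
2. m(s(m(s(s(a)), s(s(b)), s(a))), m(s(s(a)), s(0), s(b)), m(s(s(a)), s(s(0)), s(0)))  →  m(s(s(a)), m(s(s(a)), s(0), s(b)), m(s(s(a)), s(s(0)), s(0)))   [R1 at 1.1]
3. m(s(s(a)), m(s(s(a)), s(0), s(b)), m(s(s(a)), s(s(0)), s(0)))  →  m(s(s(a)), s(b), m(s(s(a)), s(s(0)), s(0)))   [R1 at 2]
4. m(s(s(a)), s(b), m(s(s(a)), s(s(0)), s(0)))  →  m(s(s(a)), s(b), s(0))   [R1 at 3]
5. m(s(s(a)), s(b), s(0))  →  s(0)   [R1 at ε]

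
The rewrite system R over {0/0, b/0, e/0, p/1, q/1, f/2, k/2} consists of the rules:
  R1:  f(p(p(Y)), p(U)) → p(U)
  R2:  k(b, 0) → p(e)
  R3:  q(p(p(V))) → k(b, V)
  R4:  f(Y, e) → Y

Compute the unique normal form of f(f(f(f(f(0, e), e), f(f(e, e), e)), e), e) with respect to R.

0

1. f(f(f(f(f(0, e), e), f(f(e, e), e)), e), e)  →  f(f(f(f(0, e), e), f(f(e, e), e)), e)   [R4 at ε]
2. f(f(f(f(0, e), e), f(f(e, e), e)), e)  →  f(f(f(0, e), e), f(f(e, e), e))   [R4 at ε]
3. f(f(f(0, e), e), f(f(e, e), e))  →  f(f(0, e), f(f(e, e), e))   [R4 at 1]
4. f(f(0, e), f(f(e, e), e))  →  f(0, f(f(e, e), e))   [R4 at 1]
5. f(0, f(f(e, e), e))  →  f(0, f(e, e))   [R4 at 2]
6. f(0, f(e, e))  →  f(0, e)   [R4 at 2]
7. f(0, e)  →  0   [R4 at ε]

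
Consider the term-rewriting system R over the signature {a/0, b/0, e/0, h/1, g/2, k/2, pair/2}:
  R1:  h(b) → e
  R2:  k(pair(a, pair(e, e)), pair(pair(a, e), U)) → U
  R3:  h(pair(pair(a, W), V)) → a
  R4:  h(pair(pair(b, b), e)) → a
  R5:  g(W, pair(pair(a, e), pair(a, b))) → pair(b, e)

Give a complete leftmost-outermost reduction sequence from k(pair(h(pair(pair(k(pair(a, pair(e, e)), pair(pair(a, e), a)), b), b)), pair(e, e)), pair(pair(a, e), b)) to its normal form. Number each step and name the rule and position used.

b

1. k(pair(h(pair(pair(k(pair(a, pair(e, e)), pair(pair(a, e), a)), b), b)), pair(e, e)), pair(pair(a, e), b))  →  k(pair(h(pair(pair(a, b), b)), pair(e, e)), pair(pair(a, e), b))   [R2 at 1.1.1.1.1]
2. k(pair(h(pair(pair(a, b), b)), pair(e, e)), pair(pair(a, e), b))  →  k(pair(a, pair(e, e)), pair(pair(a, e), b))   [R3 at 1.1]
3. k(pair(a, pair(e, e)), pair(pair(a, e), b))  →  b   [R2 at ε]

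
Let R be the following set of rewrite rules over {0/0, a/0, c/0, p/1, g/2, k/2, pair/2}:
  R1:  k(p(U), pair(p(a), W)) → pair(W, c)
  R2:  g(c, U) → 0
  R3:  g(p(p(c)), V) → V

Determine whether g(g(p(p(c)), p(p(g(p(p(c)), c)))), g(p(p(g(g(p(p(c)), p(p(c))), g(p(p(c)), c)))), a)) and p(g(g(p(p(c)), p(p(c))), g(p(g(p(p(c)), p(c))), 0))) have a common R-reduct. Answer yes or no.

no — NF(t₁) = a, NF(t₂) = p(0)

Reduce t₁ = g(g(p(p(c)), p(p(g(p(p(c)), c)))), g(p(p(g(g(p(p(c)), p(p(c))), g(p(p(c)), c)))), a)):
1. g(g(p(p(c)), p(p(g(p(p(c)), c)))), g(p(p(g(g(p(p(c)), p(p(c))), g(p(p(c)), c)))), a))  →  g(p(p(g(p(p(c)), c))), g(p(p(g(g(p(p(c)), p(p(c))), g(p(p(c)), c)))), a))   [R3 at 1]
2. g(p(p(g(p(p(c)), c))), g(p(p(g(g(p(p(c)), p(p(c))), g(p(p(c)), c)))), a))  →  g(p(p(c)), g(p(p(g(g(p(p(c)), p(p(c))), g(p(p(c)), c)))), a))   [R3 at 1.1.1]
3. g(p(p(c)), g(p(p(g(g(p(p(c)), p(p(c))), g(p(p(c)), c)))), a))  →  g(p(p(g(g(p(p(c)), p(p(c))), g(p(p(c)), c)))), a)   [R3 at ε]
4. g(p(p(g(g(p(p(c)), p(p(c))), g(p(p(c)), c)))), a)  →  g(p(p(g(p(p(c)), g(p(p(c)), c)))), a)   [R3 at 1.1.1.1]
5. g(p(p(g(p(p(c)), g(p(p(c)), c)))), a)  →  g(p(p(g(p(p(c)), c))), a)   [R3 at 1.1.1]
6. g(p(p(g(p(p(c)), c))), a)  →  g(p(p(c)), a)   [R3 at 1.1.1]
7. g(p(p(c)), a)  →  a   [R3 at ε]

Reduce t₂ = p(g(g(p(p(c)), p(p(c))), g(p(g(p(p(c)), p(c))), 0))):
1. p(g(g(p(p(c)), p(p(c))), g(p(g(p(p(c)), p(c))), 0)))  →  p(g(p(p(c)), g(p(g(p(p(c)), p(c))), 0)))   [R3 at 1.1]
2. p(g(p(p(c)), g(p(g(p(p(c)), p(c))), 0)))  →  p(g(p(g(p(p(c)), p(c))), 0))   [R3 at 1]
3. p(g(p(g(p(p(c)), p(c))), 0))  →  p(g(p(p(c)), 0))   [R3 at 1.1.1]
4. p(g(p(p(c)), 0))  →  p(0)   [R3 at 1]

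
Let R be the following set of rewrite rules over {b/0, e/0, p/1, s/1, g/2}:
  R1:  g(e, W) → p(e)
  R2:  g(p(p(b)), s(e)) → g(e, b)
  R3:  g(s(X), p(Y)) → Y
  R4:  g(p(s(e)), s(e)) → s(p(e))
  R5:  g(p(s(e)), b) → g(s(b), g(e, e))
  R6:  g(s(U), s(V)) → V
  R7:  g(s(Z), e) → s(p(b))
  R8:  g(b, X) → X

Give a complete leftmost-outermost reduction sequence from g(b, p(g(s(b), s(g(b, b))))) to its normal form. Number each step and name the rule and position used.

1. g(b, p(g(s(b), s(g(b, b)))))  →  p(g(s(b), s(g(b, b))))   [R8 at ε]
2. p(g(s(b), s(g(b, b))))  →  p(g(b, b))   [R6 at 1]
3. p(g(b, b))  →  p(b)   [R8 at 1]

p(b)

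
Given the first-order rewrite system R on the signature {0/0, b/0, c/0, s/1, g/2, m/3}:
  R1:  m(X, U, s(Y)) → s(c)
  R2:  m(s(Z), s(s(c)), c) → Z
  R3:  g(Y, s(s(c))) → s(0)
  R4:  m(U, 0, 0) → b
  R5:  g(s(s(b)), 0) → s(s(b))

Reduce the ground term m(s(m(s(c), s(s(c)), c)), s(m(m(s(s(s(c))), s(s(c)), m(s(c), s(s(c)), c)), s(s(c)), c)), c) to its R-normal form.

c

1. m(s(m(s(c), s(s(c)), c)), s(m(m(s(s(s(c))), s(s(c)), m(s(c), s(s(c)), c)), s(s(c)), c)), c)  →  m(s(c), s(m(m(s(s(s(c))), s(s(c)), m(s(c), s(s(c)), c)), s(s(c)), c)), c)   [R2 at 1.1]
2. m(s(c), s(m(m(s(s(s(c))), s(s(c)), m(s(c), s(s(c)), c)), s(s(c)), c)), c)  →  m(s(c), s(m(m(s(s(s(c))), s(s(c)), c), s(s(c)), c)), c)   [R2 at 2.1.1.3]
3. m(s(c), s(m(m(s(s(s(c))), s(s(c)), c), s(s(c)), c)), c)  →  m(s(c), s(m(s(s(c)), s(s(c)), c)), c)   [R2 at 2.1.1]
4. m(s(c), s(m(s(s(c)), s(s(c)), c)), c)  →  m(s(c), s(s(c)), c)   [R2 at 2.1]
5. m(s(c), s(s(c)), c)  →  c   [R2 at ε]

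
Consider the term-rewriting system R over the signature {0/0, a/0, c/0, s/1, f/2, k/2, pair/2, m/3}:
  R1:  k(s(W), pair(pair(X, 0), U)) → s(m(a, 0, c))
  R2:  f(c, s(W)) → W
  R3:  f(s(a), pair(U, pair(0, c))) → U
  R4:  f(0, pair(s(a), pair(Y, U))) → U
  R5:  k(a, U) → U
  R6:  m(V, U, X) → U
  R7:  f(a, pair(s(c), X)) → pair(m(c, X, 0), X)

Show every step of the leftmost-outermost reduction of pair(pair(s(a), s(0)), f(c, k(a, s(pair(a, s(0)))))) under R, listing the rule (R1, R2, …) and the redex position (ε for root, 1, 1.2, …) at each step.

1. pair(pair(s(a), s(0)), f(c, k(a, s(pair(a, s(0))))))  →  pair(pair(s(a), s(0)), f(c, s(pair(a, s(0)))))   [R5 at 2.2]
2. pair(pair(s(a), s(0)), f(c, s(pair(a, s(0)))))  →  pair(pair(s(a), s(0)), pair(a, s(0)))   [R2 at 2]

pair(pair(s(a), s(0)), pair(a, s(0)))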